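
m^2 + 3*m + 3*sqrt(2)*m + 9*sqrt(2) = (m + 3)*(m + 3*sqrt(2))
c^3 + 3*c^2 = c^2*(c + 3)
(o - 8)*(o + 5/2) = o^2 - 11*o/2 - 20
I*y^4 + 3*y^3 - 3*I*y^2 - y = y*(y - I)^2*(I*y + 1)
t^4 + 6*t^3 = t^3*(t + 6)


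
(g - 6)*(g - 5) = g^2 - 11*g + 30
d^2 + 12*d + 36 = (d + 6)^2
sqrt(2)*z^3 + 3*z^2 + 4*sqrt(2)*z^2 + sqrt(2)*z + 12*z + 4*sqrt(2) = (z + 4)*(z + sqrt(2))*(sqrt(2)*z + 1)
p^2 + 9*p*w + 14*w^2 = (p + 2*w)*(p + 7*w)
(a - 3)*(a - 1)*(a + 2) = a^3 - 2*a^2 - 5*a + 6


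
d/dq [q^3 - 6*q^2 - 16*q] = 3*q^2 - 12*q - 16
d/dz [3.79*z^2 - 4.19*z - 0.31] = 7.58*z - 4.19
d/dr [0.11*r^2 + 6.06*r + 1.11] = 0.22*r + 6.06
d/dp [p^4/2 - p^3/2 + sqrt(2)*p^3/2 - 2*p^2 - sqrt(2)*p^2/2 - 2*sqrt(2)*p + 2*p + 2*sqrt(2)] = 2*p^3 - 3*p^2/2 + 3*sqrt(2)*p^2/2 - 4*p - sqrt(2)*p - 2*sqrt(2) + 2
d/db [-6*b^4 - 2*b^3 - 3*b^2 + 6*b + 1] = -24*b^3 - 6*b^2 - 6*b + 6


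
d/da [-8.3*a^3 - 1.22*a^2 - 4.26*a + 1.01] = -24.9*a^2 - 2.44*a - 4.26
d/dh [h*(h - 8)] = 2*h - 8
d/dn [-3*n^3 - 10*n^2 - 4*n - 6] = -9*n^2 - 20*n - 4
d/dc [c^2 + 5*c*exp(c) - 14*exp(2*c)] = 5*c*exp(c) + 2*c - 28*exp(2*c) + 5*exp(c)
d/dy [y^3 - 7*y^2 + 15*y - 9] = 3*y^2 - 14*y + 15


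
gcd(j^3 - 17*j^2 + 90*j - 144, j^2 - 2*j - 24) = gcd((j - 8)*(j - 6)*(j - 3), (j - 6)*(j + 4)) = j - 6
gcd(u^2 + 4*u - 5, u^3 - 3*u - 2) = 1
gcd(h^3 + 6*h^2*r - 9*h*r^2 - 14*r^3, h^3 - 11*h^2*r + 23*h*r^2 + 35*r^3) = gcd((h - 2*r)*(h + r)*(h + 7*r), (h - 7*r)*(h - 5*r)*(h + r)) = h + r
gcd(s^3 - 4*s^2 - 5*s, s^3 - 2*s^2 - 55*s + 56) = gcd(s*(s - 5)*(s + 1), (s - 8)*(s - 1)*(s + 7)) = 1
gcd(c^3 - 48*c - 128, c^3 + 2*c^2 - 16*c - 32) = c + 4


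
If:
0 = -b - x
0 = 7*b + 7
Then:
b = -1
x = 1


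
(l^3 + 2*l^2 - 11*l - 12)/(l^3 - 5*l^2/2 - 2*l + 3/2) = 2*(l + 4)/(2*l - 1)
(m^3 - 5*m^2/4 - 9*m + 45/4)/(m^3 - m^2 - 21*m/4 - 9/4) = (4*m^2 + 7*m - 15)/(4*m^2 + 8*m + 3)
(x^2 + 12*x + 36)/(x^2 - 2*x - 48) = (x + 6)/(x - 8)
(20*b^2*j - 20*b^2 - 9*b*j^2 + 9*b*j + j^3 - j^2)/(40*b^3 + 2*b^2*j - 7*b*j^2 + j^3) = (j - 1)/(2*b + j)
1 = 1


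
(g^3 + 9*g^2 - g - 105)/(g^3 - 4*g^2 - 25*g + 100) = (g^2 + 4*g - 21)/(g^2 - 9*g + 20)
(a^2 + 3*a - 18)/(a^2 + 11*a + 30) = (a - 3)/(a + 5)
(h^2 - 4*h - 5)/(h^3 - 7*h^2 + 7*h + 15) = 1/(h - 3)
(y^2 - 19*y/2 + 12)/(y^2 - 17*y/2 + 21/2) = (y - 8)/(y - 7)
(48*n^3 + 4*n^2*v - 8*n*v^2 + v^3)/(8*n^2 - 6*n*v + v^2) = (-12*n^2 - 4*n*v + v^2)/(-2*n + v)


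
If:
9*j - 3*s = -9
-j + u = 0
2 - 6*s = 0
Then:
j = -8/9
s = 1/3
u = -8/9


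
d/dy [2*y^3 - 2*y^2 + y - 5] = 6*y^2 - 4*y + 1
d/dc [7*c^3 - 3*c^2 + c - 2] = 21*c^2 - 6*c + 1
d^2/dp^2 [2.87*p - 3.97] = 0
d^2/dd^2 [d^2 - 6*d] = 2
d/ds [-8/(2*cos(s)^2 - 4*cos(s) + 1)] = 32*(1 - cos(s))*sin(s)/(-4*cos(s) + cos(2*s) + 2)^2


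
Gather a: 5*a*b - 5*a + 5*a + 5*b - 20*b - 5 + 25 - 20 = 5*a*b - 15*b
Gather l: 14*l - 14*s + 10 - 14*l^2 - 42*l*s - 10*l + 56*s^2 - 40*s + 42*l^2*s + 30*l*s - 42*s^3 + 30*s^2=l^2*(42*s - 14) + l*(4 - 12*s) - 42*s^3 + 86*s^2 - 54*s + 10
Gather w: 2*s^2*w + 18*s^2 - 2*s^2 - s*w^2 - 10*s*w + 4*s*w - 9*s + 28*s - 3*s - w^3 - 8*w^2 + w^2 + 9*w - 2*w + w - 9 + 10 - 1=16*s^2 + 16*s - w^3 + w^2*(-s - 7) + w*(2*s^2 - 6*s + 8)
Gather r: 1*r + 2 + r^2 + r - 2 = r^2 + 2*r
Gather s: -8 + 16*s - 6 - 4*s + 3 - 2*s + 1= 10*s - 10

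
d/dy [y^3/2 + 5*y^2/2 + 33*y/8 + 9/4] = 3*y^2/2 + 5*y + 33/8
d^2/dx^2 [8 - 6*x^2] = -12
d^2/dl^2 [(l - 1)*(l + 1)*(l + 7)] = 6*l + 14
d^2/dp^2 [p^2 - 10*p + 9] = 2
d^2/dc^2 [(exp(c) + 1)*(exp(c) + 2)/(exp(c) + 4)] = (exp(3*c) + 12*exp(2*c) + 54*exp(c) + 40)*exp(c)/(exp(3*c) + 12*exp(2*c) + 48*exp(c) + 64)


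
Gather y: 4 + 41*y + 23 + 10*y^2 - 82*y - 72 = 10*y^2 - 41*y - 45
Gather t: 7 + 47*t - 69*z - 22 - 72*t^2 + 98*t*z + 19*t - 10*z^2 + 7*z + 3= -72*t^2 + t*(98*z + 66) - 10*z^2 - 62*z - 12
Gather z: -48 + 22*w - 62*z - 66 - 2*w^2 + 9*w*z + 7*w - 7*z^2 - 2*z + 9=-2*w^2 + 29*w - 7*z^2 + z*(9*w - 64) - 105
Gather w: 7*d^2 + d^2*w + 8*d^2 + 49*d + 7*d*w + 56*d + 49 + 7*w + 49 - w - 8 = 15*d^2 + 105*d + w*(d^2 + 7*d + 6) + 90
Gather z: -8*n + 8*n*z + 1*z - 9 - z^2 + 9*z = -8*n - z^2 + z*(8*n + 10) - 9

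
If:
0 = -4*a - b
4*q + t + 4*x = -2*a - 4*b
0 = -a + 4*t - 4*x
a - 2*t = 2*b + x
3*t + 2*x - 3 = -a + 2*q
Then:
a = 8/43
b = -32/43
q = -5/258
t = 74/129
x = 68/129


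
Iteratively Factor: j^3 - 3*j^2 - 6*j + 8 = (j + 2)*(j^2 - 5*j + 4) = (j - 1)*(j + 2)*(j - 4)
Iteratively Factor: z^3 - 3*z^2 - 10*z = (z - 5)*(z^2 + 2*z) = z*(z - 5)*(z + 2)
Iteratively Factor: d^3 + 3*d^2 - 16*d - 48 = (d + 3)*(d^2 - 16) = (d - 4)*(d + 3)*(d + 4)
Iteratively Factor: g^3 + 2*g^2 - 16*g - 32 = (g - 4)*(g^2 + 6*g + 8) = (g - 4)*(g + 4)*(g + 2)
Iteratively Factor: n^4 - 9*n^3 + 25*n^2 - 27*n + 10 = (n - 5)*(n^3 - 4*n^2 + 5*n - 2) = (n - 5)*(n - 1)*(n^2 - 3*n + 2) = (n - 5)*(n - 2)*(n - 1)*(n - 1)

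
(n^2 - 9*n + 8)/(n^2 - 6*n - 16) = (n - 1)/(n + 2)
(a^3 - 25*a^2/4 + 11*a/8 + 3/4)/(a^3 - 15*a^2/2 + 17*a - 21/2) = (8*a^3 - 50*a^2 + 11*a + 6)/(4*(2*a^3 - 15*a^2 + 34*a - 21))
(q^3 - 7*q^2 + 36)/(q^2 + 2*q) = q - 9 + 18/q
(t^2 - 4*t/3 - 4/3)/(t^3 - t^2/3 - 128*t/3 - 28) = (t - 2)/(t^2 - t - 42)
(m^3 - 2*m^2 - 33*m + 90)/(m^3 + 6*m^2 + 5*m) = (m^3 - 2*m^2 - 33*m + 90)/(m*(m^2 + 6*m + 5))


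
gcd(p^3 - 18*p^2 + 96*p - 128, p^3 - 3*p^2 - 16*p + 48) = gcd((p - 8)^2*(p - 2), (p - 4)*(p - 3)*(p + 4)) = 1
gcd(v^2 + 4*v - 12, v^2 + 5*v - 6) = v + 6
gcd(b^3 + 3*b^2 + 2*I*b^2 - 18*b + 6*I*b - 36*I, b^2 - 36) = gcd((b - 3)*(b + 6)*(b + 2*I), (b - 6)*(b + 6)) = b + 6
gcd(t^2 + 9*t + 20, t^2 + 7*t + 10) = t + 5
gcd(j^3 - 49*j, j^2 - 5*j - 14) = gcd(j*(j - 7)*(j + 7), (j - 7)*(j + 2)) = j - 7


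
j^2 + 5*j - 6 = (j - 1)*(j + 6)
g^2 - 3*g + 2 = (g - 2)*(g - 1)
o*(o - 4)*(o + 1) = o^3 - 3*o^2 - 4*o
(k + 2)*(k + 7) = k^2 + 9*k + 14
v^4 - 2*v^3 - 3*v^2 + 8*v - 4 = (v - 2)*(v - 1)^2*(v + 2)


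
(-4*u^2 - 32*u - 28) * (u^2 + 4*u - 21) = -4*u^4 - 48*u^3 - 72*u^2 + 560*u + 588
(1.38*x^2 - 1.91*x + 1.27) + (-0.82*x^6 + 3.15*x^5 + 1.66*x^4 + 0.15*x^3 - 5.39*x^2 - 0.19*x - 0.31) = -0.82*x^6 + 3.15*x^5 + 1.66*x^4 + 0.15*x^3 - 4.01*x^2 - 2.1*x + 0.96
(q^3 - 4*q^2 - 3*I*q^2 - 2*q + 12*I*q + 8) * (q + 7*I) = q^4 - 4*q^3 + 4*I*q^3 + 19*q^2 - 16*I*q^2 - 76*q - 14*I*q + 56*I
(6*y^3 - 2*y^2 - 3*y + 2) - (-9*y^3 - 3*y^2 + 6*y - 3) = 15*y^3 + y^2 - 9*y + 5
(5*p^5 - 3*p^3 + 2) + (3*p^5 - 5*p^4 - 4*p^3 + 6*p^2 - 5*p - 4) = 8*p^5 - 5*p^4 - 7*p^3 + 6*p^2 - 5*p - 2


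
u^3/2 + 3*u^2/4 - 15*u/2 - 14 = (u/2 + 1)*(u - 4)*(u + 7/2)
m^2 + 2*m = m*(m + 2)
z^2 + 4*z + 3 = (z + 1)*(z + 3)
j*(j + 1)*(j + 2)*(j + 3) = j^4 + 6*j^3 + 11*j^2 + 6*j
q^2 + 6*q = q*(q + 6)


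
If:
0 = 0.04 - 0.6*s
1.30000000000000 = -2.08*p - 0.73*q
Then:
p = -0.350961538461538*q - 0.625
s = 0.07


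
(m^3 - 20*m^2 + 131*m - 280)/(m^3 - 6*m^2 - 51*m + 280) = (m - 7)/(m + 7)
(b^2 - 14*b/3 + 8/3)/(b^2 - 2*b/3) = (b - 4)/b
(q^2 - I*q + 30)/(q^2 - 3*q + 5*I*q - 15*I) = (q - 6*I)/(q - 3)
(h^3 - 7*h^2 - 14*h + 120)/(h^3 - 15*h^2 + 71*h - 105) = (h^2 - 2*h - 24)/(h^2 - 10*h + 21)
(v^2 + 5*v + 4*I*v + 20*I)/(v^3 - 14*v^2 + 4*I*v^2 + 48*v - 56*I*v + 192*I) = (v + 5)/(v^2 - 14*v + 48)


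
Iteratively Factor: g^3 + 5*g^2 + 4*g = (g)*(g^2 + 5*g + 4) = g*(g + 4)*(g + 1)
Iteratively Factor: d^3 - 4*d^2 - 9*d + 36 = (d - 3)*(d^2 - d - 12) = (d - 3)*(d + 3)*(d - 4)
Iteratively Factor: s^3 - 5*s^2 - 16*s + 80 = (s - 4)*(s^2 - s - 20) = (s - 5)*(s - 4)*(s + 4)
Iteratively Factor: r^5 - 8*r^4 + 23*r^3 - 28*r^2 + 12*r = (r - 2)*(r^4 - 6*r^3 + 11*r^2 - 6*r) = (r - 2)^2*(r^3 - 4*r^2 + 3*r) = (r - 2)^2*(r - 1)*(r^2 - 3*r) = r*(r - 2)^2*(r - 1)*(r - 3)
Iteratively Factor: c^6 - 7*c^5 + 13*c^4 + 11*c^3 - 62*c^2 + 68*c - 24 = (c - 2)*(c^5 - 5*c^4 + 3*c^3 + 17*c^2 - 28*c + 12) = (c - 3)*(c - 2)*(c^4 - 2*c^3 - 3*c^2 + 8*c - 4) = (c - 3)*(c - 2)*(c - 1)*(c^3 - c^2 - 4*c + 4) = (c - 3)*(c - 2)*(c - 1)*(c + 2)*(c^2 - 3*c + 2) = (c - 3)*(c - 2)^2*(c - 1)*(c + 2)*(c - 1)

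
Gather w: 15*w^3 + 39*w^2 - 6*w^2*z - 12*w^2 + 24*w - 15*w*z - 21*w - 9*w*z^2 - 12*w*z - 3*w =15*w^3 + w^2*(27 - 6*z) + w*(-9*z^2 - 27*z)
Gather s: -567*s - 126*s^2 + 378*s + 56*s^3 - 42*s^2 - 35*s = 56*s^3 - 168*s^2 - 224*s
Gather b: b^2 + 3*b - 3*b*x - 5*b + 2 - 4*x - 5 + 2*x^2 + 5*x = b^2 + b*(-3*x - 2) + 2*x^2 + x - 3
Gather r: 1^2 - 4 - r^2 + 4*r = -r^2 + 4*r - 3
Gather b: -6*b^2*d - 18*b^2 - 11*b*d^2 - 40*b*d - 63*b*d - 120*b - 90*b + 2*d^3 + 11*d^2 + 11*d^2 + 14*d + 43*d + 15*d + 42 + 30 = b^2*(-6*d - 18) + b*(-11*d^2 - 103*d - 210) + 2*d^3 + 22*d^2 + 72*d + 72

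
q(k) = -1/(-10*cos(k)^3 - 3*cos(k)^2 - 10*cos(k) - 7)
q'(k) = -(-30*sin(k)*cos(k)^2 - 6*sin(k)*cos(k) - 10*sin(k))/(-10*cos(k)^3 - 3*cos(k)^2 - 10*cos(k) - 7)^2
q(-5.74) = 0.04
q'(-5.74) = 0.03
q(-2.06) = 0.52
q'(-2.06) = -3.29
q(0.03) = 0.03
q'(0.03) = 0.00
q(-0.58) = 0.04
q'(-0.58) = -0.04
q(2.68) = -0.15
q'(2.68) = 0.28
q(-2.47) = -0.26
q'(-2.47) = -1.03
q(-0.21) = 0.03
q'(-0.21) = -0.01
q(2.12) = 0.85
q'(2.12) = 9.29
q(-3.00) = -0.10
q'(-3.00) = -0.05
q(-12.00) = 0.04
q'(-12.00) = 0.04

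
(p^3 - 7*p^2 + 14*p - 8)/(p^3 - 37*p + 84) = (p^2 - 3*p + 2)/(p^2 + 4*p - 21)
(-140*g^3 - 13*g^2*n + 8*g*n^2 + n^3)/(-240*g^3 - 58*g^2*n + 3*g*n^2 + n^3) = (28*g^2 - 3*g*n - n^2)/(48*g^2 + 2*g*n - n^2)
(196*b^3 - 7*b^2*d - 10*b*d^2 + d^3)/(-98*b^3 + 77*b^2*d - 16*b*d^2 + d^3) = (-4*b - d)/(2*b - d)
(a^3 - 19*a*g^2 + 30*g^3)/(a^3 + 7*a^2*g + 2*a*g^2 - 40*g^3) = (a - 3*g)/(a + 4*g)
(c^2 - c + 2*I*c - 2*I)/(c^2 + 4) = (c - 1)/(c - 2*I)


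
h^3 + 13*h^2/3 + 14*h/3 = h*(h + 2)*(h + 7/3)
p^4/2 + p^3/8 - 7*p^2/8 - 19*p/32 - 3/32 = (p/2 + 1/2)*(p - 3/2)*(p + 1/4)*(p + 1/2)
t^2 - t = t*(t - 1)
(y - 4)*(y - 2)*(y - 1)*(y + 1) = y^4 - 6*y^3 + 7*y^2 + 6*y - 8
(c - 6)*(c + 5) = c^2 - c - 30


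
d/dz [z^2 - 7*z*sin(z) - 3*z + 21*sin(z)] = -7*z*cos(z) + 2*z - 7*sin(z) + 21*cos(z) - 3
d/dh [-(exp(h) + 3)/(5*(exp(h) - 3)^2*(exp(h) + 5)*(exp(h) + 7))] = (3*exp(3*h) + 33*exp(2*h) + 125*exp(h) + 207)*exp(h)/(5*(exp(7*h) + 15*exp(6*h) + 25*exp(5*h) - 465*exp(4*h) - 1205*exp(3*h) + 5877*exp(2*h) + 10395*exp(h) - 33075))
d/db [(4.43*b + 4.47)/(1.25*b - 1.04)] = (10.602488 - 12.743375*b)/(1.25*b - 1.04)^3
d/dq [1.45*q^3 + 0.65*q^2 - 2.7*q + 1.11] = 4.35*q^2 + 1.3*q - 2.7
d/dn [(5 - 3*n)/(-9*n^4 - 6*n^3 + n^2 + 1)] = (27*n^4 + 18*n^3 - 3*n^2 - 2*n*(3*n - 5)*(18*n^2 + 9*n - 1) - 3)/(9*n^4 + 6*n^3 - n^2 - 1)^2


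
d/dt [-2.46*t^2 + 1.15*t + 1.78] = 1.15 - 4.92*t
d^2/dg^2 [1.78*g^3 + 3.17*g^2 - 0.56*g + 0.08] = 10.68*g + 6.34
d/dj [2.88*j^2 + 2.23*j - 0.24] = 5.76*j + 2.23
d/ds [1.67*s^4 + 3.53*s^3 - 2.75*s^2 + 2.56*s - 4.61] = 6.68*s^3 + 10.59*s^2 - 5.5*s + 2.56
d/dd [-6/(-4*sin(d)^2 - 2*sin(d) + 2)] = -3*(4*sin(d) + 1)*cos(d)/(sin(d) - cos(2*d))^2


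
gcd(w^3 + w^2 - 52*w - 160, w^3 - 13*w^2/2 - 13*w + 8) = w - 8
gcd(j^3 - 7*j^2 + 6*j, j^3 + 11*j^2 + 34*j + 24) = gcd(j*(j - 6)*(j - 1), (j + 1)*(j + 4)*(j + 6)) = 1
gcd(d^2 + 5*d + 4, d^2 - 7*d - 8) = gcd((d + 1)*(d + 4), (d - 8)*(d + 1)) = d + 1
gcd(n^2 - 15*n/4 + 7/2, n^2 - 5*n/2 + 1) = n - 2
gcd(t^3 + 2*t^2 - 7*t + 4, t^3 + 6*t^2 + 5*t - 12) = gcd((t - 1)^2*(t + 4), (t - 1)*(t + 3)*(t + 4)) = t^2 + 3*t - 4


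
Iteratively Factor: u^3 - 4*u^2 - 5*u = (u + 1)*(u^2 - 5*u) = (u - 5)*(u + 1)*(u)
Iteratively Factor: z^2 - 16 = (z - 4)*(z + 4)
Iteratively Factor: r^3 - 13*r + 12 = (r + 4)*(r^2 - 4*r + 3) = (r - 3)*(r + 4)*(r - 1)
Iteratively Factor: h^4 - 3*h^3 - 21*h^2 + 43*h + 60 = (h + 1)*(h^3 - 4*h^2 - 17*h + 60) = (h - 3)*(h + 1)*(h^2 - h - 20) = (h - 5)*(h - 3)*(h + 1)*(h + 4)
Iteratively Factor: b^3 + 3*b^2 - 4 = (b + 2)*(b^2 + b - 2) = (b - 1)*(b + 2)*(b + 2)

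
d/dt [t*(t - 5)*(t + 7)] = 3*t^2 + 4*t - 35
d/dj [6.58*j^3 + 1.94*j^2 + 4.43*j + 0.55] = 19.74*j^2 + 3.88*j + 4.43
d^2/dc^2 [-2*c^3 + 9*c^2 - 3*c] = 18 - 12*c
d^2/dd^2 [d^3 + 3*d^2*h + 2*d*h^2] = 6*d + 6*h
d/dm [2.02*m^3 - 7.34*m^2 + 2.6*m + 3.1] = 6.06*m^2 - 14.68*m + 2.6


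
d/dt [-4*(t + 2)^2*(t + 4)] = 4*(-3*t - 10)*(t + 2)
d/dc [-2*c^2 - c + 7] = -4*c - 1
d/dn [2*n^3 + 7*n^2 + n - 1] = 6*n^2 + 14*n + 1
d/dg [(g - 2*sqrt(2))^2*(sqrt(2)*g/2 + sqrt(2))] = sqrt(2)*(g - 2*sqrt(2))*(3*g - 2*sqrt(2) + 4)/2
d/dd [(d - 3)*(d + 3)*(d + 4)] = 3*d^2 + 8*d - 9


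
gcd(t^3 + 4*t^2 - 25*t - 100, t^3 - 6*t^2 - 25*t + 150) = t^2 - 25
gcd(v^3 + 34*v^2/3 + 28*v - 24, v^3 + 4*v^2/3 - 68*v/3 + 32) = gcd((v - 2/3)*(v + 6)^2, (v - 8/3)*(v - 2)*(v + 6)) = v + 6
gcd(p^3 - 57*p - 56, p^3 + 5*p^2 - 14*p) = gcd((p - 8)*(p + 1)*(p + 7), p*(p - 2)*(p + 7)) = p + 7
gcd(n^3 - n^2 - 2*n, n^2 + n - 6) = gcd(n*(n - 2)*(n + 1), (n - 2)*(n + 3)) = n - 2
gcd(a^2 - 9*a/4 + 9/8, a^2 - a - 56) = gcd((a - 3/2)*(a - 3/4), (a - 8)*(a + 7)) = 1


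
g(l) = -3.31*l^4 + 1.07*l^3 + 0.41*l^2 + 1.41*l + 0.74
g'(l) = -13.24*l^3 + 3.21*l^2 + 0.82*l + 1.41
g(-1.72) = -34.89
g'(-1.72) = 76.87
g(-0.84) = -2.44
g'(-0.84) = 10.83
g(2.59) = -123.21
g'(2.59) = -204.96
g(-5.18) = -2527.41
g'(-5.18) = 1923.55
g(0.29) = 1.19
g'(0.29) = 1.59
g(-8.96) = -22082.05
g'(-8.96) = 9775.61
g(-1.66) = -30.50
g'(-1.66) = 69.46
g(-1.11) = -6.81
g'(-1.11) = 22.56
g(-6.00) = -4513.84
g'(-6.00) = 2971.89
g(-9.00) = -22475.68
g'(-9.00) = 9906.00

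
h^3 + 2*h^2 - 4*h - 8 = (h - 2)*(h + 2)^2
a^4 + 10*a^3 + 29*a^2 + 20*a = a*(a + 1)*(a + 4)*(a + 5)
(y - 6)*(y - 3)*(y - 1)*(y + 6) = y^4 - 4*y^3 - 33*y^2 + 144*y - 108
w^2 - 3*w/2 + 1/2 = (w - 1)*(w - 1/2)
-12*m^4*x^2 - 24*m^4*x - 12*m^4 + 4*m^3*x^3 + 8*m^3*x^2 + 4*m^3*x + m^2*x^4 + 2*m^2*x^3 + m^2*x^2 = (-2*m + x)*(6*m + x)*(m*x + m)^2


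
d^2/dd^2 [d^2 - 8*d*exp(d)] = -8*d*exp(d) - 16*exp(d) + 2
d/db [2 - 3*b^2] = -6*b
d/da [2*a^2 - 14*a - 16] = 4*a - 14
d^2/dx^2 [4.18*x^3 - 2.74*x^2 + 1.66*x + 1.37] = 25.08*x - 5.48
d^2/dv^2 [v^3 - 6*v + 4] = 6*v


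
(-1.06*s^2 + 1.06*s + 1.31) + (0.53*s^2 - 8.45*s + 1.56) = -0.53*s^2 - 7.39*s + 2.87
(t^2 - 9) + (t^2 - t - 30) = 2*t^2 - t - 39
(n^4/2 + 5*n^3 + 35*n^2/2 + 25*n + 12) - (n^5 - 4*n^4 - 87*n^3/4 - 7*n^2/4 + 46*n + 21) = -n^5 + 9*n^4/2 + 107*n^3/4 + 77*n^2/4 - 21*n - 9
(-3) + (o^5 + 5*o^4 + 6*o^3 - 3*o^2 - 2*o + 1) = o^5 + 5*o^4 + 6*o^3 - 3*o^2 - 2*o - 2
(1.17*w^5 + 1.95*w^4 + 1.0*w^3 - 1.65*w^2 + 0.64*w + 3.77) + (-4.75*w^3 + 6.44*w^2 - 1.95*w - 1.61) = 1.17*w^5 + 1.95*w^4 - 3.75*w^3 + 4.79*w^2 - 1.31*w + 2.16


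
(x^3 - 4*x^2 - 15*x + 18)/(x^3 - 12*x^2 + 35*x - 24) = (x^2 - 3*x - 18)/(x^2 - 11*x + 24)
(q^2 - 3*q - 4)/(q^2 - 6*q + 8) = (q + 1)/(q - 2)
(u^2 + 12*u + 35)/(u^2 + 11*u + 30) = (u + 7)/(u + 6)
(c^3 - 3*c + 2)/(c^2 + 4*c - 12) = (c^3 - 3*c + 2)/(c^2 + 4*c - 12)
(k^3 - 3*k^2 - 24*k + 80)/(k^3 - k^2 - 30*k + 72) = (k^2 + k - 20)/(k^2 + 3*k - 18)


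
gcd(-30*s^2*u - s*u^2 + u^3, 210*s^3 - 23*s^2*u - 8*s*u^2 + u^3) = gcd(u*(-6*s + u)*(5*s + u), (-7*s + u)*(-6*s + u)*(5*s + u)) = 30*s^2 + s*u - u^2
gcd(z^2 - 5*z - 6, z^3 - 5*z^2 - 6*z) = z^2 - 5*z - 6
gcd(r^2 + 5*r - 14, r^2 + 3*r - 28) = r + 7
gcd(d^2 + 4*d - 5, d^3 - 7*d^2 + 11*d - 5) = d - 1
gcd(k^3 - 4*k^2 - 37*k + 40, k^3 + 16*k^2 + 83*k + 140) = k + 5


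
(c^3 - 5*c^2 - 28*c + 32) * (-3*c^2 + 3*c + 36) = -3*c^5 + 18*c^4 + 105*c^3 - 360*c^2 - 912*c + 1152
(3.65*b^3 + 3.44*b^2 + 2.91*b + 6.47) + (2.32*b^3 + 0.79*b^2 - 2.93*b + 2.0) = 5.97*b^3 + 4.23*b^2 - 0.02*b + 8.47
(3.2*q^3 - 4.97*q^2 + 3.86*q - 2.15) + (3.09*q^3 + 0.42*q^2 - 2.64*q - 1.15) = 6.29*q^3 - 4.55*q^2 + 1.22*q - 3.3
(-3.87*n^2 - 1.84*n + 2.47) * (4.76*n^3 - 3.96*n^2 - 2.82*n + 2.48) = -18.4212*n^5 + 6.5668*n^4 + 29.957*n^3 - 14.19*n^2 - 11.5286*n + 6.1256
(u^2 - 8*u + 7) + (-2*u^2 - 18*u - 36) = -u^2 - 26*u - 29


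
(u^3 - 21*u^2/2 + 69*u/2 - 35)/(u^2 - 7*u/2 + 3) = (2*u^2 - 17*u + 35)/(2*u - 3)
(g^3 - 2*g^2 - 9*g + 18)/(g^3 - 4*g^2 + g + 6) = (g + 3)/(g + 1)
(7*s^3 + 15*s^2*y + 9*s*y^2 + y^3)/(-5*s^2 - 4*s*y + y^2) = (7*s^2 + 8*s*y + y^2)/(-5*s + y)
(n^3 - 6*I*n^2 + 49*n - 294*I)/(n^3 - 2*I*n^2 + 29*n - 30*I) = (n^2 + 49)/(n^2 + 4*I*n + 5)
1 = 1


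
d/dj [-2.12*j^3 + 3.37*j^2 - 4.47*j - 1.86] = -6.36*j^2 + 6.74*j - 4.47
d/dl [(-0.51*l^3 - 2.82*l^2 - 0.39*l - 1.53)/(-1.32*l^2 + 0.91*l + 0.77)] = (0.6732*l^4 - 0.928199999999999*l^3 - 4.2591*l^2 - 8.382*l + 1.092)/(1.7424*l^4 - 2.4024*l^3 - 1.2047*l^2 + 1.4014*l + 0.5929)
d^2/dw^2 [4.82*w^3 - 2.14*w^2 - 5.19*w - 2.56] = 28.92*w - 4.28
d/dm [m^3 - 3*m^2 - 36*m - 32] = 3*m^2 - 6*m - 36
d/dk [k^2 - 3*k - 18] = 2*k - 3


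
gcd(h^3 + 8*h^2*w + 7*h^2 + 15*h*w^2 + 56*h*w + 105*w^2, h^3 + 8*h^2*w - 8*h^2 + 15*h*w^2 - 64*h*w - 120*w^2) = h^2 + 8*h*w + 15*w^2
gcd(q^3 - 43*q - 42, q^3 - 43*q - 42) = q^3 - 43*q - 42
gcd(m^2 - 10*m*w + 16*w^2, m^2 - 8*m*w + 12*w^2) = -m + 2*w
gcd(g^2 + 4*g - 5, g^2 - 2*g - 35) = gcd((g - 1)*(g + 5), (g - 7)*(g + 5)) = g + 5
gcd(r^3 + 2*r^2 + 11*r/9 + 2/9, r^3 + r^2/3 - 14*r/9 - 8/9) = r^2 + 5*r/3 + 2/3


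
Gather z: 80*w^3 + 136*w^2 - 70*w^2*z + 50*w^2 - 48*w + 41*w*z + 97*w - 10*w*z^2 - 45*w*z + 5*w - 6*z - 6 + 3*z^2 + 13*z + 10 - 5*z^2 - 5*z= 80*w^3 + 186*w^2 + 54*w + z^2*(-10*w - 2) + z*(-70*w^2 - 4*w + 2) + 4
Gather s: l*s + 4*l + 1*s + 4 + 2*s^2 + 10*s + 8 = 4*l + 2*s^2 + s*(l + 11) + 12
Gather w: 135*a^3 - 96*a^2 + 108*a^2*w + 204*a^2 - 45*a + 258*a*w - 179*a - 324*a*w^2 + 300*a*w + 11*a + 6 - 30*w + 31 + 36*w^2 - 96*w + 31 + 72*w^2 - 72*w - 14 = 135*a^3 + 108*a^2 - 213*a + w^2*(108 - 324*a) + w*(108*a^2 + 558*a - 198) + 54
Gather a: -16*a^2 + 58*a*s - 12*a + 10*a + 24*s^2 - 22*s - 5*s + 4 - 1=-16*a^2 + a*(58*s - 2) + 24*s^2 - 27*s + 3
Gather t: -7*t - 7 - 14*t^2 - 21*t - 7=-14*t^2 - 28*t - 14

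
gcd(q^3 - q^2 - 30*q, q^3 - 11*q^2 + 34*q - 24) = q - 6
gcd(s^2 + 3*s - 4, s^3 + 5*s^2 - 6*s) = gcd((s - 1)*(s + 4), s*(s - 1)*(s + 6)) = s - 1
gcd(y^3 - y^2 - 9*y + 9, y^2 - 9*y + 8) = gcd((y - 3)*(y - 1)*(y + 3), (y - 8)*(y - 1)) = y - 1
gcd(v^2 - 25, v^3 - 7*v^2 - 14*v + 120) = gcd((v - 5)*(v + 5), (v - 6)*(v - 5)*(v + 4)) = v - 5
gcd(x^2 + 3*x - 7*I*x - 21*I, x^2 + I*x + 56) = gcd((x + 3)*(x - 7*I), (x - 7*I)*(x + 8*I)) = x - 7*I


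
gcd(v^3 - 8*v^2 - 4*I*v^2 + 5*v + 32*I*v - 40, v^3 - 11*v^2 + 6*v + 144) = v - 8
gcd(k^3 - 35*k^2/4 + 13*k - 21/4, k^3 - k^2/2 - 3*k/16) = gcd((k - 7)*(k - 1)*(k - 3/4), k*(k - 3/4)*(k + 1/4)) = k - 3/4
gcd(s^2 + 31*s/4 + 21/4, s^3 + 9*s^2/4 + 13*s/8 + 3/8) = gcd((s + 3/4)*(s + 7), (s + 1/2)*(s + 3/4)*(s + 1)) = s + 3/4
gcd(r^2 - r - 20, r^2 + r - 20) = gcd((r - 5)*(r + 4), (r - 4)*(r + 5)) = 1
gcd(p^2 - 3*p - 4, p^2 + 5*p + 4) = p + 1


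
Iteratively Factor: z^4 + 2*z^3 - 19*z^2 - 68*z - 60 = (z + 3)*(z^3 - z^2 - 16*z - 20) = (z + 2)*(z + 3)*(z^2 - 3*z - 10) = (z - 5)*(z + 2)*(z + 3)*(z + 2)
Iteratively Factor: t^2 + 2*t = (t + 2)*(t)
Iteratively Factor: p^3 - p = (p - 1)*(p^2 + p) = p*(p - 1)*(p + 1)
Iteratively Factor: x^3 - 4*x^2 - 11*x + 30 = (x - 5)*(x^2 + x - 6) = (x - 5)*(x - 2)*(x + 3)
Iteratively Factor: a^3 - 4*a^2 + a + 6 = (a + 1)*(a^2 - 5*a + 6) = (a - 3)*(a + 1)*(a - 2)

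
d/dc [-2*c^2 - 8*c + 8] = -4*c - 8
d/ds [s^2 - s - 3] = 2*s - 1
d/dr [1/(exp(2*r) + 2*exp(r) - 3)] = -2*(exp(r) + 1)*exp(r)/(exp(2*r) + 2*exp(r) - 3)^2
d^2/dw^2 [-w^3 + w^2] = 2 - 6*w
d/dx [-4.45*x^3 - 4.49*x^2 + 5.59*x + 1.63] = -13.35*x^2 - 8.98*x + 5.59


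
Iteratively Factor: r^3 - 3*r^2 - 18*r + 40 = (r - 5)*(r^2 + 2*r - 8) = (r - 5)*(r + 4)*(r - 2)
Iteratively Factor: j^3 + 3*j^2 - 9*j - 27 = (j + 3)*(j^2 - 9) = (j + 3)^2*(j - 3)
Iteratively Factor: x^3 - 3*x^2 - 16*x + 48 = (x + 4)*(x^2 - 7*x + 12) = (x - 4)*(x + 4)*(x - 3)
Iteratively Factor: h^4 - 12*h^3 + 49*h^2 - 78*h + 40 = (h - 5)*(h^3 - 7*h^2 + 14*h - 8) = (h - 5)*(h - 1)*(h^2 - 6*h + 8) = (h - 5)*(h - 2)*(h - 1)*(h - 4)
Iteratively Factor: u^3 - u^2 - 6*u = (u - 3)*(u^2 + 2*u) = u*(u - 3)*(u + 2)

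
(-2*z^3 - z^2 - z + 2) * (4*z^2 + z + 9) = -8*z^5 - 6*z^4 - 23*z^3 - 2*z^2 - 7*z + 18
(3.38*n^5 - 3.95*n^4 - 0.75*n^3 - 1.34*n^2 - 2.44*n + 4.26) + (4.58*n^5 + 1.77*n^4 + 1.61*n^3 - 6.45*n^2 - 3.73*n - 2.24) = 7.96*n^5 - 2.18*n^4 + 0.86*n^3 - 7.79*n^2 - 6.17*n + 2.02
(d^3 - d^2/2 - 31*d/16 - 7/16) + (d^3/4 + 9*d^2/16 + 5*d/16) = 5*d^3/4 + d^2/16 - 13*d/8 - 7/16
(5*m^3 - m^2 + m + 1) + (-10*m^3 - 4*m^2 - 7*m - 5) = -5*m^3 - 5*m^2 - 6*m - 4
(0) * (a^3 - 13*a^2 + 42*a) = 0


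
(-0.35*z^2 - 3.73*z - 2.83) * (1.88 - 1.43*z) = 0.5005*z^3 + 4.6759*z^2 - 2.9655*z - 5.3204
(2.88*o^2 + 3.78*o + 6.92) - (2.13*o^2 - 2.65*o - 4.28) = 0.75*o^2 + 6.43*o + 11.2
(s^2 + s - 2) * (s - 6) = s^3 - 5*s^2 - 8*s + 12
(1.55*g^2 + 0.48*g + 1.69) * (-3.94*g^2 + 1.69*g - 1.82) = -6.107*g^4 + 0.7283*g^3 - 8.6684*g^2 + 1.9825*g - 3.0758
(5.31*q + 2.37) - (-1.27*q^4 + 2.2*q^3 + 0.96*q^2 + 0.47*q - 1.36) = 1.27*q^4 - 2.2*q^3 - 0.96*q^2 + 4.84*q + 3.73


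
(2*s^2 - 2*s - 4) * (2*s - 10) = 4*s^3 - 24*s^2 + 12*s + 40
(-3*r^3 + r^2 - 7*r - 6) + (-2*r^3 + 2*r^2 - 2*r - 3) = -5*r^3 + 3*r^2 - 9*r - 9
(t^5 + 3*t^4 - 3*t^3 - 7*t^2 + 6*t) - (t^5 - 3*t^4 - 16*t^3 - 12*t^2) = 6*t^4 + 13*t^3 + 5*t^2 + 6*t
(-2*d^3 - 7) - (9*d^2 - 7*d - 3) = -2*d^3 - 9*d^2 + 7*d - 4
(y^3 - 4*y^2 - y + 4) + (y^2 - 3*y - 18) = y^3 - 3*y^2 - 4*y - 14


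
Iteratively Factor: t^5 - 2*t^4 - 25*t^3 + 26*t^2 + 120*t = (t - 3)*(t^4 + t^3 - 22*t^2 - 40*t) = t*(t - 3)*(t^3 + t^2 - 22*t - 40) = t*(t - 3)*(t + 4)*(t^2 - 3*t - 10) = t*(t - 3)*(t + 2)*(t + 4)*(t - 5)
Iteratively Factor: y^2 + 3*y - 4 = (y + 4)*(y - 1)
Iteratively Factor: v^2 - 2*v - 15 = (v - 5)*(v + 3)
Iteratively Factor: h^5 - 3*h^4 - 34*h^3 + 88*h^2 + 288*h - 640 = (h - 2)*(h^4 - h^3 - 36*h^2 + 16*h + 320) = (h - 2)*(h + 4)*(h^3 - 5*h^2 - 16*h + 80) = (h - 4)*(h - 2)*(h + 4)*(h^2 - h - 20) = (h - 5)*(h - 4)*(h - 2)*(h + 4)*(h + 4)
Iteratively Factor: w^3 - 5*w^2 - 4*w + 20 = (w + 2)*(w^2 - 7*w + 10) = (w - 5)*(w + 2)*(w - 2)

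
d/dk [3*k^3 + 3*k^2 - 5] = 3*k*(3*k + 2)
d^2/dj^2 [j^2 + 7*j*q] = 2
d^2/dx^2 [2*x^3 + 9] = 12*x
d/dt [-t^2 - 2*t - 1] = -2*t - 2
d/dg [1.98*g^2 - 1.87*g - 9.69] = 3.96*g - 1.87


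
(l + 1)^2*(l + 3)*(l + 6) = l^4 + 11*l^3 + 37*l^2 + 45*l + 18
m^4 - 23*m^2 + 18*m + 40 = (m - 4)*(m - 2)*(m + 1)*(m + 5)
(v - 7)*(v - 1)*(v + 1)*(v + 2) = v^4 - 5*v^3 - 15*v^2 + 5*v + 14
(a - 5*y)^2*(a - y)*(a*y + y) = a^4*y - 11*a^3*y^2 + a^3*y + 35*a^2*y^3 - 11*a^2*y^2 - 25*a*y^4 + 35*a*y^3 - 25*y^4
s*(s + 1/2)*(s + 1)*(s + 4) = s^4 + 11*s^3/2 + 13*s^2/2 + 2*s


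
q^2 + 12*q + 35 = (q + 5)*(q + 7)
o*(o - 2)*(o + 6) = o^3 + 4*o^2 - 12*o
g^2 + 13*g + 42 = (g + 6)*(g + 7)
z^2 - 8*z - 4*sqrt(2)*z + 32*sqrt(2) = (z - 8)*(z - 4*sqrt(2))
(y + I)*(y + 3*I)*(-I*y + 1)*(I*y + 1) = y^4 + 4*I*y^3 - 2*y^2 + 4*I*y - 3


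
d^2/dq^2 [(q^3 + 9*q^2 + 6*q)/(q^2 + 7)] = 2*(-q^3 - 189*q^2 + 21*q + 441)/(q^6 + 21*q^4 + 147*q^2 + 343)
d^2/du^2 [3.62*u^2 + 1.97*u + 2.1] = 7.24000000000000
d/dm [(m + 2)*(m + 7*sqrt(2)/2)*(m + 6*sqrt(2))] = 3*m^2 + 4*m + 19*sqrt(2)*m + 19*sqrt(2) + 42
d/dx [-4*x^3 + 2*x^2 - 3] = 4*x*(1 - 3*x)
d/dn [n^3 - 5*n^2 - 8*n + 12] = 3*n^2 - 10*n - 8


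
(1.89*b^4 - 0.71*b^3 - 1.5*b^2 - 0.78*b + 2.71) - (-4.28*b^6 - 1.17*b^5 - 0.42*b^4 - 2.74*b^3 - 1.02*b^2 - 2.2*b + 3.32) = 4.28*b^6 + 1.17*b^5 + 2.31*b^4 + 2.03*b^3 - 0.48*b^2 + 1.42*b - 0.61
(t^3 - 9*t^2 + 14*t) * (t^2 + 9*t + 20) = t^5 - 47*t^3 - 54*t^2 + 280*t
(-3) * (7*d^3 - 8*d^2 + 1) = -21*d^3 + 24*d^2 - 3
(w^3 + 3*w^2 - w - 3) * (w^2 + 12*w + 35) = w^5 + 15*w^4 + 70*w^3 + 90*w^2 - 71*w - 105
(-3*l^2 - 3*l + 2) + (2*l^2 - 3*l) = -l^2 - 6*l + 2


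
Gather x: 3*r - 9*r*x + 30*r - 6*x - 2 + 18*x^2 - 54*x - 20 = 33*r + 18*x^2 + x*(-9*r - 60) - 22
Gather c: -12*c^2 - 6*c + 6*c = -12*c^2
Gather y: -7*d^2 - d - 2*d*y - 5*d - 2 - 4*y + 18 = -7*d^2 - 6*d + y*(-2*d - 4) + 16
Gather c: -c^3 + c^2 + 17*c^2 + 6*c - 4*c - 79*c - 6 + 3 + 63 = -c^3 + 18*c^2 - 77*c + 60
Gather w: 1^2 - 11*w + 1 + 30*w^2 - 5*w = 30*w^2 - 16*w + 2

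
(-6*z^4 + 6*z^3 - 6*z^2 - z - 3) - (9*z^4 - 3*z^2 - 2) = -15*z^4 + 6*z^3 - 3*z^2 - z - 1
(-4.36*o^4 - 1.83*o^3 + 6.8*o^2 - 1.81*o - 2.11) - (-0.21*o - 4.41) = -4.36*o^4 - 1.83*o^3 + 6.8*o^2 - 1.6*o + 2.3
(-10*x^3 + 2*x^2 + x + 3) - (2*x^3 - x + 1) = -12*x^3 + 2*x^2 + 2*x + 2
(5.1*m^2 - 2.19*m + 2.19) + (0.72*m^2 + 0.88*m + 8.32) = 5.82*m^2 - 1.31*m + 10.51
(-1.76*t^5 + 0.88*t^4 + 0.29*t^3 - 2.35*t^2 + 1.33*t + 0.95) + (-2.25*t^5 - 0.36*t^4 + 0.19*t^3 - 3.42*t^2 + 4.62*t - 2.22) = -4.01*t^5 + 0.52*t^4 + 0.48*t^3 - 5.77*t^2 + 5.95*t - 1.27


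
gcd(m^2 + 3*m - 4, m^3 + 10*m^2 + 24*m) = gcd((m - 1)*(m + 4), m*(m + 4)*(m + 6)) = m + 4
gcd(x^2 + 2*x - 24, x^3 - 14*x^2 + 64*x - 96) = x - 4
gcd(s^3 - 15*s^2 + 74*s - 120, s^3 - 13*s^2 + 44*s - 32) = s - 4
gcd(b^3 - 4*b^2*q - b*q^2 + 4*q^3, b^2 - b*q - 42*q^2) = 1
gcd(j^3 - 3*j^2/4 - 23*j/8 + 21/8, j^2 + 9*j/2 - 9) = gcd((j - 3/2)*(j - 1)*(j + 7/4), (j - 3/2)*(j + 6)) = j - 3/2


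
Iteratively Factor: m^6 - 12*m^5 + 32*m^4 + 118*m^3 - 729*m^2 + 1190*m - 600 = (m - 5)*(m^5 - 7*m^4 - 3*m^3 + 103*m^2 - 214*m + 120) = (m - 5)*(m - 1)*(m^4 - 6*m^3 - 9*m^2 + 94*m - 120) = (m - 5)^2*(m - 1)*(m^3 - m^2 - 14*m + 24) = (m - 5)^2*(m - 2)*(m - 1)*(m^2 + m - 12) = (m - 5)^2*(m - 3)*(m - 2)*(m - 1)*(m + 4)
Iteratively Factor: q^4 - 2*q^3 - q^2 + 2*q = (q - 2)*(q^3 - q) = q*(q - 2)*(q^2 - 1) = q*(q - 2)*(q + 1)*(q - 1)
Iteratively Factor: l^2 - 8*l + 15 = (l - 3)*(l - 5)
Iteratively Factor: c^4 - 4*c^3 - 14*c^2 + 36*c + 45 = (c + 3)*(c^3 - 7*c^2 + 7*c + 15) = (c + 1)*(c + 3)*(c^2 - 8*c + 15) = (c - 5)*(c + 1)*(c + 3)*(c - 3)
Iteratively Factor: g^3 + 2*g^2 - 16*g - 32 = (g + 4)*(g^2 - 2*g - 8) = (g - 4)*(g + 4)*(g + 2)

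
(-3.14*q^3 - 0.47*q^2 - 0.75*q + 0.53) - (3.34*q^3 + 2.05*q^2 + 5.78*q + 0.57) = -6.48*q^3 - 2.52*q^2 - 6.53*q - 0.0399999999999999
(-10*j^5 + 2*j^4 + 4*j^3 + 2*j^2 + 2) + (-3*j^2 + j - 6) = -10*j^5 + 2*j^4 + 4*j^3 - j^2 + j - 4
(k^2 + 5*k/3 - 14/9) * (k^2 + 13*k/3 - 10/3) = k^4 + 6*k^3 + 7*k^2/3 - 332*k/27 + 140/27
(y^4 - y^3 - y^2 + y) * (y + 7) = y^5 + 6*y^4 - 8*y^3 - 6*y^2 + 7*y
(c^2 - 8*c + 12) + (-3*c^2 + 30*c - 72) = -2*c^2 + 22*c - 60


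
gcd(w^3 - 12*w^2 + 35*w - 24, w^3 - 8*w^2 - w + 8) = w^2 - 9*w + 8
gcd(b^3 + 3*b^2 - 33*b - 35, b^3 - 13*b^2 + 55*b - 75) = b - 5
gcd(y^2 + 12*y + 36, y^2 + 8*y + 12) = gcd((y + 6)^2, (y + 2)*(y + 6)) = y + 6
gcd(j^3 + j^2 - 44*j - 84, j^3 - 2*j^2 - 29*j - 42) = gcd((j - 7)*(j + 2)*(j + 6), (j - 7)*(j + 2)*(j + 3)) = j^2 - 5*j - 14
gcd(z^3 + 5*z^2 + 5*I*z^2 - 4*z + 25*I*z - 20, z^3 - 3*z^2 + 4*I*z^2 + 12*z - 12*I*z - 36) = 1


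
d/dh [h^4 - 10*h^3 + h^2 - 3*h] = 4*h^3 - 30*h^2 + 2*h - 3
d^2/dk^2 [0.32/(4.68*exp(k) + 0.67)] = (7.008768*exp(k) - 1.003392)*exp(k)/(4.68*exp(k) + 0.67)^3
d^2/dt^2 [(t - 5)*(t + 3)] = 2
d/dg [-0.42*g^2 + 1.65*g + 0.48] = 1.65 - 0.84*g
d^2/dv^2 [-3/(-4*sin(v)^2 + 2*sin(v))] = 3*(-16*sin(v) + 6 + 23/sin(v) - 12/sin(v)^2 + 2/sin(v)^3)/(2*(2*sin(v) - 1)^3)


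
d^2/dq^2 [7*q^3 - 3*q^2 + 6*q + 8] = 42*q - 6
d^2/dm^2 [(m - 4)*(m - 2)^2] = 6*m - 16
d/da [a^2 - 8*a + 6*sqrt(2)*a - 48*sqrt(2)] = 2*a - 8 + 6*sqrt(2)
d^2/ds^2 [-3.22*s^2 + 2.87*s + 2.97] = -6.44000000000000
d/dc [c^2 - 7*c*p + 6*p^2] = 2*c - 7*p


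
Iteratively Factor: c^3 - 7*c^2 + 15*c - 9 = (c - 3)*(c^2 - 4*c + 3) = (c - 3)*(c - 1)*(c - 3)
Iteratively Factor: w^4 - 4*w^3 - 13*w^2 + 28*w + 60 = (w + 2)*(w^3 - 6*w^2 - w + 30) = (w - 3)*(w + 2)*(w^2 - 3*w - 10) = (w - 5)*(w - 3)*(w + 2)*(w + 2)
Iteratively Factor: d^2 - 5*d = (d)*(d - 5)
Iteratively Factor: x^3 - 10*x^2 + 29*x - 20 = (x - 1)*(x^2 - 9*x + 20) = (x - 5)*(x - 1)*(x - 4)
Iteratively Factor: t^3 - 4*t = (t + 2)*(t^2 - 2*t) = (t - 2)*(t + 2)*(t)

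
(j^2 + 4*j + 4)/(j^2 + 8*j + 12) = (j + 2)/(j + 6)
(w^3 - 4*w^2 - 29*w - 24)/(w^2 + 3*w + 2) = (w^2 - 5*w - 24)/(w + 2)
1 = 1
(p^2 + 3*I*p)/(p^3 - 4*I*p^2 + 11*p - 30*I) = p/(p^2 - 7*I*p - 10)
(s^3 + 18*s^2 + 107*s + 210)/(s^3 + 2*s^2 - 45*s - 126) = (s^2 + 12*s + 35)/(s^2 - 4*s - 21)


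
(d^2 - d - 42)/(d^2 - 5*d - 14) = (d + 6)/(d + 2)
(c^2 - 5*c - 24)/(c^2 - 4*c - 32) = (c + 3)/(c + 4)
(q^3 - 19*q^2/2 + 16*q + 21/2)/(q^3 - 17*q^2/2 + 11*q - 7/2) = (2*q^2 - 5*q - 3)/(2*q^2 - 3*q + 1)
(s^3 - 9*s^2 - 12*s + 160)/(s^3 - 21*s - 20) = (s - 8)/(s + 1)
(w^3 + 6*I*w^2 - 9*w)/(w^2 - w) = (w^2 + 6*I*w - 9)/(w - 1)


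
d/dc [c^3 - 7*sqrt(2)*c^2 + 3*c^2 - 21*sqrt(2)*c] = 3*c^2 - 14*sqrt(2)*c + 6*c - 21*sqrt(2)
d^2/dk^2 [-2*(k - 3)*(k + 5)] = -4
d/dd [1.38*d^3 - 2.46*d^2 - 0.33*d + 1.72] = 4.14*d^2 - 4.92*d - 0.33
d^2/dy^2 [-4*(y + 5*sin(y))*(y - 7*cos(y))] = 20*y*sin(y) - 28*y*cos(y) - 56*sin(y) - 280*sin(2*y) - 40*cos(y) - 8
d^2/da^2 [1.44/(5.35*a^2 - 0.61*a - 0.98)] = (82.4328*a^2 - 9.39888*a - 1.44*(10.7*a - 0.61)*(21.4*a - 1.22) - 15.09984)/(-5.35*a^2 + 0.61*a + 0.98)^3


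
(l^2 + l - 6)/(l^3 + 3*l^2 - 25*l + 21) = (l^2 + l - 6)/(l^3 + 3*l^2 - 25*l + 21)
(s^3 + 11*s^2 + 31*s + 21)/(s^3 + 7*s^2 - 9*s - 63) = (s + 1)/(s - 3)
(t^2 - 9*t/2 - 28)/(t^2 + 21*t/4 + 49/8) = 4*(t - 8)/(4*t + 7)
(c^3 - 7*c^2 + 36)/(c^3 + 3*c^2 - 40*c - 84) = (c - 3)/(c + 7)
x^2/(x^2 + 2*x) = x/(x + 2)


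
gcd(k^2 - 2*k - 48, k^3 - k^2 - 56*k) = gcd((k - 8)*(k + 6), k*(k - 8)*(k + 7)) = k - 8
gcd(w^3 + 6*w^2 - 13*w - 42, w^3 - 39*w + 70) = w + 7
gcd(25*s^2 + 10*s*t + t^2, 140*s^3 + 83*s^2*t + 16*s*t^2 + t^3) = 5*s + t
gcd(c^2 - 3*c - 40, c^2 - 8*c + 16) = 1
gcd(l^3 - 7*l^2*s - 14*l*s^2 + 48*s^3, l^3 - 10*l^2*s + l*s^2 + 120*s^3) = -l^2 + 5*l*s + 24*s^2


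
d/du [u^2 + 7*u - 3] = 2*u + 7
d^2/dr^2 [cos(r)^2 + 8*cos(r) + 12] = -8*cos(r) - 2*cos(2*r)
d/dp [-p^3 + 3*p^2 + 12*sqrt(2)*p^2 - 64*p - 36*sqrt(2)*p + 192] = -3*p^2 + 6*p + 24*sqrt(2)*p - 64 - 36*sqrt(2)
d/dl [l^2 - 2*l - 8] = 2*l - 2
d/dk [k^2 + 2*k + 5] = 2*k + 2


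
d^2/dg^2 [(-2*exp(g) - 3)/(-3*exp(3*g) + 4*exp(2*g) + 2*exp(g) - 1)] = (72*exp(6*g) + 171*exp(5*g) - 316*exp(4*g) + 62*exp(3*g) + 39*exp(2*g) + 64*exp(g) + 8)*exp(g)/(27*exp(9*g) - 108*exp(8*g) + 90*exp(7*g) + 107*exp(6*g) - 132*exp(5*g) - 36*exp(4*g) + 49*exp(3*g) - 6*exp(g) + 1)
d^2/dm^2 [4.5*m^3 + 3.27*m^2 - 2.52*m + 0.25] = 27.0*m + 6.54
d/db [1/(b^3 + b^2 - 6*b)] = (-3*b^2 - 2*b + 6)/(b^2*(b^2 + b - 6)^2)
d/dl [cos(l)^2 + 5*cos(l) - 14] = -(2*cos(l) + 5)*sin(l)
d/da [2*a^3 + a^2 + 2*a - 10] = 6*a^2 + 2*a + 2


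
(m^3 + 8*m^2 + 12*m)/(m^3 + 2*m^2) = (m + 6)/m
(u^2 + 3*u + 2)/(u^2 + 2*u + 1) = (u + 2)/(u + 1)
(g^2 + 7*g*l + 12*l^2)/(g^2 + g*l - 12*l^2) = (g + 3*l)/(g - 3*l)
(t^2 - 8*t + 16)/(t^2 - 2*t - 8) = (t - 4)/(t + 2)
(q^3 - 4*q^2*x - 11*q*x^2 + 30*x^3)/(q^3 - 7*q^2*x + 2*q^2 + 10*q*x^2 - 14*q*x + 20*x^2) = (q + 3*x)/(q + 2)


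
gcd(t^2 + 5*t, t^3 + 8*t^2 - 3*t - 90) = t + 5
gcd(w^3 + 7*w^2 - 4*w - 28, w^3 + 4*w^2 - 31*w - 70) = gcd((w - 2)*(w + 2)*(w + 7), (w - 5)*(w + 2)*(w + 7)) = w^2 + 9*w + 14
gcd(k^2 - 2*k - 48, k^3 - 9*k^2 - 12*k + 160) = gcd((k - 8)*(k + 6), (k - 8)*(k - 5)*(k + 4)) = k - 8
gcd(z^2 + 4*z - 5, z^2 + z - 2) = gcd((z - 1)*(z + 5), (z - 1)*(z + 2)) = z - 1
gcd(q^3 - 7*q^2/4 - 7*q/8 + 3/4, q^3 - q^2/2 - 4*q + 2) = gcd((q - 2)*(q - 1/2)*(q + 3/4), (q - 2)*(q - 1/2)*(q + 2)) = q^2 - 5*q/2 + 1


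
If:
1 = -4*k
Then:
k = -1/4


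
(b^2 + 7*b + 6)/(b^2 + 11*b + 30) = (b + 1)/(b + 5)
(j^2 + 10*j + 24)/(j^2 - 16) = (j + 6)/(j - 4)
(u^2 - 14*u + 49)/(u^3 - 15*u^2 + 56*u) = (u - 7)/(u*(u - 8))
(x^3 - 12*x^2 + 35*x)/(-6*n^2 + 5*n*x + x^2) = x*(x^2 - 12*x + 35)/(-6*n^2 + 5*n*x + x^2)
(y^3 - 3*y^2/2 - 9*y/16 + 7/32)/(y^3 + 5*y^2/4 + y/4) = (32*y^3 - 48*y^2 - 18*y + 7)/(8*y*(4*y^2 + 5*y + 1))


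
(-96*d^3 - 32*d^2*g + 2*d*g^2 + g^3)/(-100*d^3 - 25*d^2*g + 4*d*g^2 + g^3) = (24*d^2 + 2*d*g - g^2)/(25*d^2 - g^2)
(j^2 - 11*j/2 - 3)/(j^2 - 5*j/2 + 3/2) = (2*j^2 - 11*j - 6)/(2*j^2 - 5*j + 3)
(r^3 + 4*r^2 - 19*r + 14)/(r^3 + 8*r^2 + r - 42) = (r - 1)/(r + 3)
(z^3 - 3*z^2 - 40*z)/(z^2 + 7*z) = (z^2 - 3*z - 40)/(z + 7)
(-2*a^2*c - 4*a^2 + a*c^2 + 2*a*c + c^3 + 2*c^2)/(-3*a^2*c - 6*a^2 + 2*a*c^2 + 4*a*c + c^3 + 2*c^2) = (2*a + c)/(3*a + c)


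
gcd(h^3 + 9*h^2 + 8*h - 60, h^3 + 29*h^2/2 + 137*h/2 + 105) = h^2 + 11*h + 30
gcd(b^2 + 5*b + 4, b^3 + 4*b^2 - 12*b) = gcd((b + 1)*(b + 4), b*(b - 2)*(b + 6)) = 1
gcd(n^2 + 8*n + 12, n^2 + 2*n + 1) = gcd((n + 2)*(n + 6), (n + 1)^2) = 1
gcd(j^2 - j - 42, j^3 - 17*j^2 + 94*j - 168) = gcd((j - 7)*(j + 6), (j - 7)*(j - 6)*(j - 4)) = j - 7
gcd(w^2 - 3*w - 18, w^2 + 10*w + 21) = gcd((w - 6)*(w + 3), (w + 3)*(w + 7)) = w + 3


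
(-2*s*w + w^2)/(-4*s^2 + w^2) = w/(2*s + w)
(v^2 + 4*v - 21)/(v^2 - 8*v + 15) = (v + 7)/(v - 5)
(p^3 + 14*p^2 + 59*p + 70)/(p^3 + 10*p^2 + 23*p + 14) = (p + 5)/(p + 1)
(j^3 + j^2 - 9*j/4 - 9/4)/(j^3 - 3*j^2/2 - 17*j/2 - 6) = (j - 3/2)/(j - 4)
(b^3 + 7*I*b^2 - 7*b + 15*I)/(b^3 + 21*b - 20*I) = (b + 3*I)/(b - 4*I)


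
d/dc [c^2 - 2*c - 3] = 2*c - 2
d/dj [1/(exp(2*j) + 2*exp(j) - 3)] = -2*(exp(j) + 1)*exp(j)/(exp(2*j) + 2*exp(j) - 3)^2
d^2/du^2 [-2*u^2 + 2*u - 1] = -4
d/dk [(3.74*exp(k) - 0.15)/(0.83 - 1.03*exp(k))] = 2.9497*exp(k)/(1.03*exp(k) - 0.83)^2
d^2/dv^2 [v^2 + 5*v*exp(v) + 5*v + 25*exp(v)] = 5*v*exp(v) + 35*exp(v) + 2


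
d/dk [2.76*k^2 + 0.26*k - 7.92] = 5.52*k + 0.26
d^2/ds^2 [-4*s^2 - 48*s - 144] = -8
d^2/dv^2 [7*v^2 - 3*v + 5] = 14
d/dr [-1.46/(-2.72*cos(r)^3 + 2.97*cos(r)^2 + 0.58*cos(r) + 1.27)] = (11.9136*cos(r)^2 - 8.6724*cos(r) - 0.8468)*sin(r)/(-2.72*cos(r)^3 + 2.97*cos(r)^2 + 0.58*cos(r) + 1.27)^2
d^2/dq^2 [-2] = 0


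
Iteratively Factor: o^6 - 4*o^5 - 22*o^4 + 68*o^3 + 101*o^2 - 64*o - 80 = (o + 1)*(o^5 - 5*o^4 - 17*o^3 + 85*o^2 + 16*o - 80) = (o + 1)*(o + 4)*(o^4 - 9*o^3 + 19*o^2 + 9*o - 20) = (o + 1)^2*(o + 4)*(o^3 - 10*o^2 + 29*o - 20) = (o - 1)*(o + 1)^2*(o + 4)*(o^2 - 9*o + 20) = (o - 5)*(o - 1)*(o + 1)^2*(o + 4)*(o - 4)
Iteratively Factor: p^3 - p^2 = (p)*(p^2 - p) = p*(p - 1)*(p)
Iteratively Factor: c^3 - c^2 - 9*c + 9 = (c - 1)*(c^2 - 9) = (c - 1)*(c + 3)*(c - 3)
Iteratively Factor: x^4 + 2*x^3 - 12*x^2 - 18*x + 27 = (x - 3)*(x^3 + 5*x^2 + 3*x - 9) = (x - 3)*(x - 1)*(x^2 + 6*x + 9) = (x - 3)*(x - 1)*(x + 3)*(x + 3)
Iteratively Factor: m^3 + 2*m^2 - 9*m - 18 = (m - 3)*(m^2 + 5*m + 6) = (m - 3)*(m + 3)*(m + 2)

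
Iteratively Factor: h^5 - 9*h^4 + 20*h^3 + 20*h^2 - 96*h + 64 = (h - 2)*(h^4 - 7*h^3 + 6*h^2 + 32*h - 32) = (h - 2)*(h + 2)*(h^3 - 9*h^2 + 24*h - 16) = (h - 4)*(h - 2)*(h + 2)*(h^2 - 5*h + 4) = (h - 4)*(h - 2)*(h - 1)*(h + 2)*(h - 4)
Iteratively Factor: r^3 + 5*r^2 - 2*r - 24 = (r - 2)*(r^2 + 7*r + 12) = (r - 2)*(r + 4)*(r + 3)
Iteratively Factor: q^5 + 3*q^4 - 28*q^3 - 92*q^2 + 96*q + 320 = (q + 4)*(q^4 - q^3 - 24*q^2 + 4*q + 80) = (q + 4)^2*(q^3 - 5*q^2 - 4*q + 20) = (q - 2)*(q + 4)^2*(q^2 - 3*q - 10) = (q - 2)*(q + 2)*(q + 4)^2*(q - 5)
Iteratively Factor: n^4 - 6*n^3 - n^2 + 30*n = (n)*(n^3 - 6*n^2 - n + 30) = n*(n - 3)*(n^2 - 3*n - 10) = n*(n - 3)*(n + 2)*(n - 5)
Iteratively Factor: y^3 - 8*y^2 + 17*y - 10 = (y - 2)*(y^2 - 6*y + 5) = (y - 2)*(y - 1)*(y - 5)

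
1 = 1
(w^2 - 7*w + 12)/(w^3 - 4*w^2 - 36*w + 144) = (w - 3)/(w^2 - 36)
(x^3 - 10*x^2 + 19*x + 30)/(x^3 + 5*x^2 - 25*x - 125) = (x^2 - 5*x - 6)/(x^2 + 10*x + 25)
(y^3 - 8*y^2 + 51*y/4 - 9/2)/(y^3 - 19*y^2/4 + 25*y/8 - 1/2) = 2*(2*y^2 - 15*y + 18)/(4*y^2 - 17*y + 4)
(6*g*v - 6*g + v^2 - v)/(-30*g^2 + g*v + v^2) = (v - 1)/(-5*g + v)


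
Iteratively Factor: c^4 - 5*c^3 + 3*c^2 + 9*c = (c - 3)*(c^3 - 2*c^2 - 3*c) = (c - 3)^2*(c^2 + c) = (c - 3)^2*(c + 1)*(c)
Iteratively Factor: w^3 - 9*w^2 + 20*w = (w)*(w^2 - 9*w + 20) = w*(w - 5)*(w - 4)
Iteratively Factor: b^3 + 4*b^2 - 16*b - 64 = (b + 4)*(b^2 - 16) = (b + 4)^2*(b - 4)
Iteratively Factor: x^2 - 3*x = (x)*(x - 3)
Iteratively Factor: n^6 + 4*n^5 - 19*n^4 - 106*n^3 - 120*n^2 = (n)*(n^5 + 4*n^4 - 19*n^3 - 106*n^2 - 120*n) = n*(n + 3)*(n^4 + n^3 - 22*n^2 - 40*n) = n*(n + 3)*(n + 4)*(n^3 - 3*n^2 - 10*n) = n^2*(n + 3)*(n + 4)*(n^2 - 3*n - 10) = n^2*(n + 2)*(n + 3)*(n + 4)*(n - 5)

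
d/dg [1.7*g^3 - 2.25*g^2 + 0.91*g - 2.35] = 5.1*g^2 - 4.5*g + 0.91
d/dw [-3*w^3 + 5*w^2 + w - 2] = -9*w^2 + 10*w + 1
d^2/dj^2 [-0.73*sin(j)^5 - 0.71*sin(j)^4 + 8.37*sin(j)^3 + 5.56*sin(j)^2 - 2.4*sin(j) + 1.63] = 18.25*sin(j)^5 + 11.36*sin(j)^4 - 89.93*sin(j)^3 - 30.76*sin(j)^2 + 52.62*sin(j) + 11.12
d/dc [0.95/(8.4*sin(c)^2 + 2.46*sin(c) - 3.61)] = -(15.96*sin(c) + 2.337)*cos(c)/(8.4*sin(c)^2 + 2.46*sin(c) - 3.61)^2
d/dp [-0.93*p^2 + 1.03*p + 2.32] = 1.03 - 1.86*p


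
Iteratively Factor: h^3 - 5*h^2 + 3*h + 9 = (h - 3)*(h^2 - 2*h - 3) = (h - 3)^2*(h + 1)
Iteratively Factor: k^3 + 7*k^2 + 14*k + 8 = (k + 4)*(k^2 + 3*k + 2) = (k + 2)*(k + 4)*(k + 1)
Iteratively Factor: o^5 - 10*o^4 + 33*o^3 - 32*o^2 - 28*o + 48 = (o + 1)*(o^4 - 11*o^3 + 44*o^2 - 76*o + 48) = (o - 2)*(o + 1)*(o^3 - 9*o^2 + 26*o - 24) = (o - 4)*(o - 2)*(o + 1)*(o^2 - 5*o + 6) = (o - 4)*(o - 2)^2*(o + 1)*(o - 3)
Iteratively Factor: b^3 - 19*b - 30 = (b + 3)*(b^2 - 3*b - 10) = (b + 2)*(b + 3)*(b - 5)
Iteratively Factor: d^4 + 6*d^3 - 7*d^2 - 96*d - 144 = (d + 3)*(d^3 + 3*d^2 - 16*d - 48) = (d + 3)*(d + 4)*(d^2 - d - 12) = (d - 4)*(d + 3)*(d + 4)*(d + 3)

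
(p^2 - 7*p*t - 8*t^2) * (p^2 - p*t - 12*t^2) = p^4 - 8*p^3*t - 13*p^2*t^2 + 92*p*t^3 + 96*t^4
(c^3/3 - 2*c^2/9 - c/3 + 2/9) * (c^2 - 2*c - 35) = c^5/3 - 8*c^4/9 - 104*c^3/9 + 26*c^2/3 + 101*c/9 - 70/9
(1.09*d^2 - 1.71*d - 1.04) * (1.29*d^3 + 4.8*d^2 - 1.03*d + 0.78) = 1.4061*d^5 + 3.0261*d^4 - 10.6723*d^3 - 2.3805*d^2 - 0.2626*d - 0.8112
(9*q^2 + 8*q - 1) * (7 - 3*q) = -27*q^3 + 39*q^2 + 59*q - 7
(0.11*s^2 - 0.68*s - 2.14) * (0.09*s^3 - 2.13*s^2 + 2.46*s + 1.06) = 0.0099*s^5 - 0.2955*s^4 + 1.5264*s^3 + 3.002*s^2 - 5.9852*s - 2.2684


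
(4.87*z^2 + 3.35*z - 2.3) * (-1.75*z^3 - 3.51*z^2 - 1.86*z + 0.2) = -8.5225*z^5 - 22.9562*z^4 - 16.7917*z^3 + 2.816*z^2 + 4.948*z - 0.46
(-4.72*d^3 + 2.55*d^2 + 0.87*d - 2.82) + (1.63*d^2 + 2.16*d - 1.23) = -4.72*d^3 + 4.18*d^2 + 3.03*d - 4.05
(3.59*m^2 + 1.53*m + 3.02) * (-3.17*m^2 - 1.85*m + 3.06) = -11.3803*m^4 - 11.4916*m^3 - 1.4185*m^2 - 0.905200000000001*m + 9.2412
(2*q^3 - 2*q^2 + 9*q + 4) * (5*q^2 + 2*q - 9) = 10*q^5 - 6*q^4 + 23*q^3 + 56*q^2 - 73*q - 36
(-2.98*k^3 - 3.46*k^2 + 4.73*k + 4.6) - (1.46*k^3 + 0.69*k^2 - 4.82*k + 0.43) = -4.44*k^3 - 4.15*k^2 + 9.55*k + 4.17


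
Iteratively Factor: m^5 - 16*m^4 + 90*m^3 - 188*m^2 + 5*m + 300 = (m - 4)*(m^4 - 12*m^3 + 42*m^2 - 20*m - 75) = (m - 5)*(m - 4)*(m^3 - 7*m^2 + 7*m + 15) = (m - 5)*(m - 4)*(m - 3)*(m^2 - 4*m - 5) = (m - 5)^2*(m - 4)*(m - 3)*(m + 1)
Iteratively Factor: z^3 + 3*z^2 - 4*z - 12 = (z - 2)*(z^2 + 5*z + 6) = (z - 2)*(z + 2)*(z + 3)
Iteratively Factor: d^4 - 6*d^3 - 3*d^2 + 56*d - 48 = (d + 3)*(d^3 - 9*d^2 + 24*d - 16) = (d - 4)*(d + 3)*(d^2 - 5*d + 4) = (d - 4)*(d - 1)*(d + 3)*(d - 4)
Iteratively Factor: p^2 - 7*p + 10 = (p - 5)*(p - 2)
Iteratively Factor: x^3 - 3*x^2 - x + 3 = (x - 3)*(x^2 - 1) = (x - 3)*(x - 1)*(x + 1)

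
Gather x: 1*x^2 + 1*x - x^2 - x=0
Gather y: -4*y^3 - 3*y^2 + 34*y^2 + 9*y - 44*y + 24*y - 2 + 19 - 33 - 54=-4*y^3 + 31*y^2 - 11*y - 70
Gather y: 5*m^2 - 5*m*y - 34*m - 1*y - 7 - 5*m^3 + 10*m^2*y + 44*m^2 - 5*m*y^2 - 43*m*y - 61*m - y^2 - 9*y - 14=-5*m^3 + 49*m^2 - 95*m + y^2*(-5*m - 1) + y*(10*m^2 - 48*m - 10) - 21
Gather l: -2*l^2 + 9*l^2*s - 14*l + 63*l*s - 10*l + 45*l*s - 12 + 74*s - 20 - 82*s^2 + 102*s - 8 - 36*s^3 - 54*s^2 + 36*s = l^2*(9*s - 2) + l*(108*s - 24) - 36*s^3 - 136*s^2 + 212*s - 40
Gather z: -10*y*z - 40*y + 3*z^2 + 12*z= -40*y + 3*z^2 + z*(12 - 10*y)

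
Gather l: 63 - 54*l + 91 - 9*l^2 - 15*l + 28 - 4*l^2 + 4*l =-13*l^2 - 65*l + 182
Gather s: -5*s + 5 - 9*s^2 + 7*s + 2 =-9*s^2 + 2*s + 7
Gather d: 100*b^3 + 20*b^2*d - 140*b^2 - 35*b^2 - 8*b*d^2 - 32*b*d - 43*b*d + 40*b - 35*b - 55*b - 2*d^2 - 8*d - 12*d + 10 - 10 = 100*b^3 - 175*b^2 - 50*b + d^2*(-8*b - 2) + d*(20*b^2 - 75*b - 20)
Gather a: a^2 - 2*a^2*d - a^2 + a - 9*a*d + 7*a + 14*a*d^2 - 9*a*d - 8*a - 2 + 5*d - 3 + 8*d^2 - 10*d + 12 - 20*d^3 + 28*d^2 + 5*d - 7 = -2*a^2*d + a*(14*d^2 - 18*d) - 20*d^3 + 36*d^2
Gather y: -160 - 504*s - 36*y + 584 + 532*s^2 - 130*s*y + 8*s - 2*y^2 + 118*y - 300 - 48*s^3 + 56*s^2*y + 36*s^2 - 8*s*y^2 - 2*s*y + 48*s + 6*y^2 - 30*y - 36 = -48*s^3 + 568*s^2 - 448*s + y^2*(4 - 8*s) + y*(56*s^2 - 132*s + 52) + 88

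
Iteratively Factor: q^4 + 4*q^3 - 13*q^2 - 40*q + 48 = (q + 4)*(q^3 - 13*q + 12) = (q - 1)*(q + 4)*(q^2 + q - 12) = (q - 1)*(q + 4)^2*(q - 3)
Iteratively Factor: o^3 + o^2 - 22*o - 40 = (o + 2)*(o^2 - o - 20) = (o + 2)*(o + 4)*(o - 5)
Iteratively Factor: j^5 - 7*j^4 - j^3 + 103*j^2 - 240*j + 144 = (j - 4)*(j^4 - 3*j^3 - 13*j^2 + 51*j - 36) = (j - 4)*(j - 3)*(j^3 - 13*j + 12) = (j - 4)*(j - 3)*(j + 4)*(j^2 - 4*j + 3) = (j - 4)*(j - 3)*(j - 1)*(j + 4)*(j - 3)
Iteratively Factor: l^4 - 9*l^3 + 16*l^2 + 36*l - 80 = (l - 2)*(l^3 - 7*l^2 + 2*l + 40) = (l - 4)*(l - 2)*(l^2 - 3*l - 10) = (l - 5)*(l - 4)*(l - 2)*(l + 2)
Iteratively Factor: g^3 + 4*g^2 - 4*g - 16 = (g - 2)*(g^2 + 6*g + 8) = (g - 2)*(g + 2)*(g + 4)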